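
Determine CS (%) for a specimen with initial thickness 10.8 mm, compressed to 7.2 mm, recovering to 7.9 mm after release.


CS = (t0 - recovered) / (t0 - ts) * 100
= (10.8 - 7.9) / (10.8 - 7.2) * 100
= 2.9 / 3.6 * 100
= 80.6%

80.6%


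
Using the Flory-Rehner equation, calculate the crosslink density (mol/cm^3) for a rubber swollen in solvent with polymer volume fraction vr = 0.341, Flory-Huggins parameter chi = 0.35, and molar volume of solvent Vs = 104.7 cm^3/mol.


ln(1 - vr) = ln(1 - 0.341) = -0.4170
Numerator = -((-0.4170) + 0.341 + 0.35 * 0.341^2) = 0.0353
Denominator = 104.7 * (0.341^(1/3) - 0.341/2) = 55.2959
nu = 0.0353 / 55.2959 = 6.3899e-04 mol/cm^3

6.3899e-04 mol/cm^3


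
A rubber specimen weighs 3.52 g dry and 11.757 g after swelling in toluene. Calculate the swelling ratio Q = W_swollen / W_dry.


Q = W_swollen / W_dry
Q = 11.757 / 3.52
Q = 3.34

Q = 3.34


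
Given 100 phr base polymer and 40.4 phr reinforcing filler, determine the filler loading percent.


Filler % = filler / (rubber + filler) * 100
= 40.4 / (100 + 40.4) * 100
= 40.4 / 140.4 * 100
= 28.77%

28.77%


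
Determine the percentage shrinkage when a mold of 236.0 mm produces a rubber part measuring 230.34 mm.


Shrinkage = (mold - part) / mold * 100
= (236.0 - 230.34) / 236.0 * 100
= 5.66 / 236.0 * 100
= 2.4%

2.4%


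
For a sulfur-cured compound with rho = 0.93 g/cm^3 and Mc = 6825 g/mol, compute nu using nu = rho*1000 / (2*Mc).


nu = rho * 1000 / (2 * Mc)
nu = 0.93 * 1000 / (2 * 6825)
nu = 930.0 / 13650
nu = 0.0681 mol/L

0.0681 mol/L


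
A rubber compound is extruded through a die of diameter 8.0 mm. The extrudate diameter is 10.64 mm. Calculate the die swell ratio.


Die swell ratio = D_extrudate / D_die
= 10.64 / 8.0
= 1.33

Die swell = 1.33


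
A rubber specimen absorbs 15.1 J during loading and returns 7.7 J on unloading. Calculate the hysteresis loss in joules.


Hysteresis loss = loading - unloading
= 15.1 - 7.7
= 7.4 J

7.4 J


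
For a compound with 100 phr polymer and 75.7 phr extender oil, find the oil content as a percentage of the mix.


Oil % = oil / (100 + oil) * 100
= 75.7 / (100 + 75.7) * 100
= 75.7 / 175.7 * 100
= 43.08%

43.08%


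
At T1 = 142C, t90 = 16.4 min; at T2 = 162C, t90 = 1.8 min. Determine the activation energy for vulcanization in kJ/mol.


T1 = 415.15 K, T2 = 435.15 K
1/T1 - 1/T2 = 1.1071e-04
ln(t1/t2) = ln(16.4/1.8) = 2.2095
Ea = 8.314 * 2.2095 / 1.1071e-04 = 165926.9816 J/mol
Ea = 165.93 kJ/mol

165.93 kJ/mol


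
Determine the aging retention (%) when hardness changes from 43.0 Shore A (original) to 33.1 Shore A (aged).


Retention = aged / original * 100
= 33.1 / 43.0 * 100
= 77.0%

77.0%


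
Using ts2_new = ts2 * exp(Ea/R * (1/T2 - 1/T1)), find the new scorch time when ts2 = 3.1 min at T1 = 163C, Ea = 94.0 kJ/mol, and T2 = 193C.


Convert temperatures: T1 = 163 + 273.15 = 436.15 K, T2 = 193 + 273.15 = 466.15 K
ts2_new = 3.1 * exp(94000 / 8.314 * (1/466.15 - 1/436.15))
1/T2 - 1/T1 = -1.4756e-04
ts2_new = 0.58 min

0.58 min


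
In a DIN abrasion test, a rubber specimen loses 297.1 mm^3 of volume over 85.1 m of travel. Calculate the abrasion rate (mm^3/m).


Rate = volume_loss / distance
= 297.1 / 85.1
= 3.491 mm^3/m

3.491 mm^3/m


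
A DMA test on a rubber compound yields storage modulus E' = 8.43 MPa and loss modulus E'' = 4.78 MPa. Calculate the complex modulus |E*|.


|E*| = sqrt(E'^2 + E''^2)
= sqrt(8.43^2 + 4.78^2)
= sqrt(71.0649 + 22.8484)
= 9.691 MPa

9.691 MPa


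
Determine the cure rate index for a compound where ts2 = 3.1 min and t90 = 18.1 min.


CRI = 100 / (t90 - ts2)
= 100 / (18.1 - 3.1)
= 100 / 15.0
= 6.67 min^-1

6.67 min^-1


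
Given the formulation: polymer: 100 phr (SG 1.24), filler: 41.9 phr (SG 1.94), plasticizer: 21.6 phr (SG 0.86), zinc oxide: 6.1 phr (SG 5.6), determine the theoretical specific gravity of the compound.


Sum of weights = 169.6
Volume contributions:
  polymer: 100/1.24 = 80.6452
  filler: 41.9/1.94 = 21.5979
  plasticizer: 21.6/0.86 = 25.1163
  zinc oxide: 6.1/5.6 = 1.0893
Sum of volumes = 128.4487
SG = 169.6 / 128.4487 = 1.32

SG = 1.32


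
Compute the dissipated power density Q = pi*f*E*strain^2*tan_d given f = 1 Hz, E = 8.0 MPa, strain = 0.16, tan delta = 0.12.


Q = pi * f * E * strain^2 * tan_d
= pi * 1 * 8.0 * 0.16^2 * 0.12
= pi * 1 * 8.0 * 0.0256 * 0.12
= 0.0772

Q = 0.0772


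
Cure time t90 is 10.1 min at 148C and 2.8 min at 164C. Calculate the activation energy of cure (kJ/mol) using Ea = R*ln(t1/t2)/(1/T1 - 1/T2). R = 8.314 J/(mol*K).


T1 = 421.15 K, T2 = 437.15 K
1/T1 - 1/T2 = 8.6907e-05
ln(t1/t2) = ln(10.1/2.8) = 1.2829
Ea = 8.314 * 1.2829 / 8.6907e-05 = 122731.3607 J/mol
Ea = 122.73 kJ/mol

122.73 kJ/mol


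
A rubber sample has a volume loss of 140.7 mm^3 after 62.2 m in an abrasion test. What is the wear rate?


Rate = volume_loss / distance
= 140.7 / 62.2
= 2.262 mm^3/m

2.262 mm^3/m


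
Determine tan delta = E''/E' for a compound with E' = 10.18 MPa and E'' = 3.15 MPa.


tan delta = E'' / E'
= 3.15 / 10.18
= 0.3094

tan delta = 0.3094


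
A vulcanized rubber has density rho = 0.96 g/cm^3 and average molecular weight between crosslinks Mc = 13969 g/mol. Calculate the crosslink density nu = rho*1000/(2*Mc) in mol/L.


nu = rho * 1000 / (2 * Mc)
nu = 0.96 * 1000 / (2 * 13969)
nu = 960.0 / 27938
nu = 0.0344 mol/L

0.0344 mol/L


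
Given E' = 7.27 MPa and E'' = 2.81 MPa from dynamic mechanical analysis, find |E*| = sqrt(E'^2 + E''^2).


|E*| = sqrt(E'^2 + E''^2)
= sqrt(7.27^2 + 2.81^2)
= sqrt(52.8529 + 7.8961)
= 7.794 MPa

7.794 MPa


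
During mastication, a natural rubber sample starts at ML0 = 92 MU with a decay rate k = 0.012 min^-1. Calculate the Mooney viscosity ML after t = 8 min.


ML = ML0 * exp(-k * t)
ML = 92 * exp(-0.012 * 8)
ML = 92 * 0.9085
ML = 83.58 MU

83.58 MU


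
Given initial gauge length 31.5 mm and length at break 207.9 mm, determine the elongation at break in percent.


Elongation = (Lf - L0) / L0 * 100
= (207.9 - 31.5) / 31.5 * 100
= 176.4 / 31.5 * 100
= 560.0%

560.0%


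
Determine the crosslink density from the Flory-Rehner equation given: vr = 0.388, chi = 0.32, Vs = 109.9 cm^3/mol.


ln(1 - vr) = ln(1 - 0.388) = -0.4910
Numerator = -((-0.4910) + 0.388 + 0.32 * 0.388^2) = 0.0548
Denominator = 109.9 * (0.388^(1/3) - 0.388/2) = 58.8364
nu = 0.0548 / 58.8364 = 9.3223e-04 mol/cm^3

9.3223e-04 mol/cm^3


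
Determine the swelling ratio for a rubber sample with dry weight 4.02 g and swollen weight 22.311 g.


Q = W_swollen / W_dry
Q = 22.311 / 4.02
Q = 5.55

Q = 5.55


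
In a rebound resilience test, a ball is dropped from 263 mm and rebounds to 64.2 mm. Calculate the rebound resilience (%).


Resilience = h_rebound / h_drop * 100
= 64.2 / 263 * 100
= 24.4%

24.4%


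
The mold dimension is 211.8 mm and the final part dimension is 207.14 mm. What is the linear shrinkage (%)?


Shrinkage = (mold - part) / mold * 100
= (211.8 - 207.14) / 211.8 * 100
= 4.66 / 211.8 * 100
= 2.2%

2.2%


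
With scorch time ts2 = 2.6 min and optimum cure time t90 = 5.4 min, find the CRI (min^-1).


CRI = 100 / (t90 - ts2)
= 100 / (5.4 - 2.6)
= 100 / 2.8
= 35.71 min^-1

35.71 min^-1


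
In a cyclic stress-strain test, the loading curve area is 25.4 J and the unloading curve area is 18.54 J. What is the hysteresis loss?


Hysteresis loss = loading - unloading
= 25.4 - 18.54
= 6.86 J

6.86 J


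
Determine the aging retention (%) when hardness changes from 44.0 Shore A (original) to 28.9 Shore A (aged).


Retention = aged / original * 100
= 28.9 / 44.0 * 100
= 65.7%

65.7%


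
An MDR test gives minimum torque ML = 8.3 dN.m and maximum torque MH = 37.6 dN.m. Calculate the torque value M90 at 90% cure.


M90 = ML + 0.9 * (MH - ML)
M90 = 8.3 + 0.9 * (37.6 - 8.3)
M90 = 8.3 + 0.9 * 29.3
M90 = 34.67 dN.m

34.67 dN.m


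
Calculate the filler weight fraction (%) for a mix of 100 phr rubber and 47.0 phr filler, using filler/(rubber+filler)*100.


Filler % = filler / (rubber + filler) * 100
= 47.0 / (100 + 47.0) * 100
= 47.0 / 147.0 * 100
= 31.97%

31.97%


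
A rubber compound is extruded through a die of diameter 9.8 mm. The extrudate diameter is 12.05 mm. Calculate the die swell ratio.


Die swell ratio = D_extrudate / D_die
= 12.05 / 9.8
= 1.23

Die swell = 1.23


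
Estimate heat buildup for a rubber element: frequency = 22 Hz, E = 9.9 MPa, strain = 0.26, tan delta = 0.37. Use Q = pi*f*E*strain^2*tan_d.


Q = pi * f * E * strain^2 * tan_d
= pi * 22 * 9.9 * 0.26^2 * 0.37
= pi * 22 * 9.9 * 0.0676 * 0.37
= 17.1142

Q = 17.1142


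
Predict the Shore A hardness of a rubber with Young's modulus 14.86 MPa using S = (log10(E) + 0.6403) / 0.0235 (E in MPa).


log10(E) = 0.0235*S - 0.6403  =>  S = (log10(E) + 0.6403) / 0.0235
log10(14.86) = 1.172019
S = (1.172019 + 0.6403) / 0.0235 = 1.812319 / 0.0235
S = 77.1

Shore A = 77.1


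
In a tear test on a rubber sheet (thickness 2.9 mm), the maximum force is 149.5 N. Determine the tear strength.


Tear strength = force / thickness
= 149.5 / 2.9
= 51.55 N/mm

51.55 N/mm


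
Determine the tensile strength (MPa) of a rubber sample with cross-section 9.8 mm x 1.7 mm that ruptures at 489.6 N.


Area = width * thickness = 9.8 * 1.7 = 16.66 mm^2
TS = force / area = 489.6 / 16.66 = 29.39 MPa

29.39 MPa


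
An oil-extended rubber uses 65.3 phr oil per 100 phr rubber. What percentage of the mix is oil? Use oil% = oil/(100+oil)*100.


Oil % = oil / (100 + oil) * 100
= 65.3 / (100 + 65.3) * 100
= 65.3 / 165.3 * 100
= 39.5%

39.5%


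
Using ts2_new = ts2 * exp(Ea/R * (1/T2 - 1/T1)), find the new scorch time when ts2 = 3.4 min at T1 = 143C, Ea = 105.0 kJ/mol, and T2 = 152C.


Convert temperatures: T1 = 143 + 273.15 = 416.15 K, T2 = 152 + 273.15 = 425.15 K
ts2_new = 3.4 * exp(105000 / 8.314 * (1/425.15 - 1/416.15))
1/T2 - 1/T1 = -5.0869e-05
ts2_new = 1.79 min

1.79 min


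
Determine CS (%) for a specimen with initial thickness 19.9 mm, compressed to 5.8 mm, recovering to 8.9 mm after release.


CS = (t0 - recovered) / (t0 - ts) * 100
= (19.9 - 8.9) / (19.9 - 5.8) * 100
= 11.0 / 14.1 * 100
= 78.0%

78.0%


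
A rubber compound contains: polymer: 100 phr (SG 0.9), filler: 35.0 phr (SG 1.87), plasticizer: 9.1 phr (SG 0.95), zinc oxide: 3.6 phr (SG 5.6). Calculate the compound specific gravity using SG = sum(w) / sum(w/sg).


Sum of weights = 147.7
Volume contributions:
  polymer: 100/0.9 = 111.1111
  filler: 35.0/1.87 = 18.7166
  plasticizer: 9.1/0.95 = 9.5789
  zinc oxide: 3.6/5.6 = 0.6429
Sum of volumes = 140.0495
SG = 147.7 / 140.0495 = 1.055

SG = 1.055


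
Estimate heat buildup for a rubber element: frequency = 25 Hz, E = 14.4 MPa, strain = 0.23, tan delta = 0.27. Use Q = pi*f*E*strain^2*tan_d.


Q = pi * f * E * strain^2 * tan_d
= pi * 25 * 14.4 * 0.23^2 * 0.27
= pi * 25 * 14.4 * 0.0529 * 0.27
= 16.1537

Q = 16.1537


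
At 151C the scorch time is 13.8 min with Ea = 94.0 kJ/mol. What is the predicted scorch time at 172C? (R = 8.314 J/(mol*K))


Convert temperatures: T1 = 151 + 273.15 = 424.15 K, T2 = 172 + 273.15 = 445.15 K
ts2_new = 13.8 * exp(94000 / 8.314 * (1/445.15 - 1/424.15))
1/T2 - 1/T1 = -1.1122e-04
ts2_new = 3.92 min

3.92 min


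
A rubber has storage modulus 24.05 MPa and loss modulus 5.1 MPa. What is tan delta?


tan delta = E'' / E'
= 5.1 / 24.05
= 0.2121

tan delta = 0.2121


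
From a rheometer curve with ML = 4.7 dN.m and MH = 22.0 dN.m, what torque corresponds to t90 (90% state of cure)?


M90 = ML + 0.9 * (MH - ML)
M90 = 4.7 + 0.9 * (22.0 - 4.7)
M90 = 4.7 + 0.9 * 17.3
M90 = 20.27 dN.m

20.27 dN.m


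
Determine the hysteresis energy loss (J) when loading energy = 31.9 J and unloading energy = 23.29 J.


Hysteresis loss = loading - unloading
= 31.9 - 23.29
= 8.61 J

8.61 J


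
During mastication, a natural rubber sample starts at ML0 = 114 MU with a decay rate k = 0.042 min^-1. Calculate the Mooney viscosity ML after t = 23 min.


ML = ML0 * exp(-k * t)
ML = 114 * exp(-0.042 * 23)
ML = 114 * 0.3806
ML = 43.39 MU

43.39 MU


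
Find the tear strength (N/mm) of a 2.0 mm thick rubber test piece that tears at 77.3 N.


Tear strength = force / thickness
= 77.3 / 2.0
= 38.65 N/mm

38.65 N/mm


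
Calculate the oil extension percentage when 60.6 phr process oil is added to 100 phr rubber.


Oil % = oil / (100 + oil) * 100
= 60.6 / (100 + 60.6) * 100
= 60.6 / 160.6 * 100
= 37.73%

37.73%


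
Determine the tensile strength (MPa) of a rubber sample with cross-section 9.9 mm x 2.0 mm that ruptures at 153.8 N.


Area = width * thickness = 9.9 * 2.0 = 19.8 mm^2
TS = force / area = 153.8 / 19.8 = 7.77 MPa

7.77 MPa


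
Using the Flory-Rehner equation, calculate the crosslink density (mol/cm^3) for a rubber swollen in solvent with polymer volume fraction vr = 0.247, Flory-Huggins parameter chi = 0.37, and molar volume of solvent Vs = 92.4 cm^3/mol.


ln(1 - vr) = ln(1 - 0.247) = -0.2837
Numerator = -((-0.2837) + 0.247 + 0.37 * 0.247^2) = 0.0141
Denominator = 92.4 * (0.247^(1/3) - 0.247/2) = 46.5632
nu = 0.0141 / 46.5632 = 3.0317e-04 mol/cm^3

3.0317e-04 mol/cm^3


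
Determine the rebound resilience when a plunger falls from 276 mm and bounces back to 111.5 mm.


Resilience = h_rebound / h_drop * 100
= 111.5 / 276 * 100
= 40.4%

40.4%


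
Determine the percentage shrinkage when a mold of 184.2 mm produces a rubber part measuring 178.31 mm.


Shrinkage = (mold - part) / mold * 100
= (184.2 - 178.31) / 184.2 * 100
= 5.89 / 184.2 * 100
= 3.2%

3.2%


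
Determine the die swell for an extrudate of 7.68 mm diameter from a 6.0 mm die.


Die swell ratio = D_extrudate / D_die
= 7.68 / 6.0
= 1.28

Die swell = 1.28


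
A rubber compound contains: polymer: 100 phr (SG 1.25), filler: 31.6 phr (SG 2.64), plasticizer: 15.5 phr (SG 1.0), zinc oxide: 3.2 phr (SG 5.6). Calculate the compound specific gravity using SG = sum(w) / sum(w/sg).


Sum of weights = 150.3
Volume contributions:
  polymer: 100/1.25 = 80.0000
  filler: 31.6/2.64 = 11.9697
  plasticizer: 15.5/1.0 = 15.5000
  zinc oxide: 3.2/5.6 = 0.5714
Sum of volumes = 108.0411
SG = 150.3 / 108.0411 = 1.391

SG = 1.391


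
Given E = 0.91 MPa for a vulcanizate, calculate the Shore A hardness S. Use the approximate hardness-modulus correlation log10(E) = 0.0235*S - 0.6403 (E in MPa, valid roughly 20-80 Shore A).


log10(E) = 0.0235*S - 0.6403  =>  S = (log10(E) + 0.6403) / 0.0235
log10(0.91) = -0.040959
S = (-0.040959 + 0.6403) / 0.0235 = 0.599341 / 0.0235
S = 25.5

Shore A = 25.5


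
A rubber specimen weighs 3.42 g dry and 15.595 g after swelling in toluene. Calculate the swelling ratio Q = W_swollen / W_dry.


Q = W_swollen / W_dry
Q = 15.595 / 3.42
Q = 4.56

Q = 4.56


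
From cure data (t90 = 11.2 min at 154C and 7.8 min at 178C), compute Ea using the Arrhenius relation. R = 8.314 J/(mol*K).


T1 = 427.15 K, T2 = 451.15 K
1/T1 - 1/T2 = 1.2454e-04
ln(t1/t2) = ln(11.2/7.8) = 0.3618
Ea = 8.314 * 0.3618 / 1.2454e-04 = 24152.2037 J/mol
Ea = 24.15 kJ/mol

24.15 kJ/mol


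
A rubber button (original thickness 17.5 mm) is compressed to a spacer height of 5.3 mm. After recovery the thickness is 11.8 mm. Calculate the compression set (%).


CS = (t0 - recovered) / (t0 - ts) * 100
= (17.5 - 11.8) / (17.5 - 5.3) * 100
= 5.7 / 12.2 * 100
= 46.7%

46.7%


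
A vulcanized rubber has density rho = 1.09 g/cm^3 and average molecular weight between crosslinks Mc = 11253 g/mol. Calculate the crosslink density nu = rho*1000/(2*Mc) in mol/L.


nu = rho * 1000 / (2 * Mc)
nu = 1.09 * 1000 / (2 * 11253)
nu = 1090.0 / 22506
nu = 0.0484 mol/L

0.0484 mol/L


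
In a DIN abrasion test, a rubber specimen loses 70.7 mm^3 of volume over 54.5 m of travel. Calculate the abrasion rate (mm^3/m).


Rate = volume_loss / distance
= 70.7 / 54.5
= 1.297 mm^3/m

1.297 mm^3/m


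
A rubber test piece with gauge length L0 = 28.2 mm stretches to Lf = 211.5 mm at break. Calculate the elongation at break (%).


Elongation = (Lf - L0) / L0 * 100
= (211.5 - 28.2) / 28.2 * 100
= 183.3 / 28.2 * 100
= 650.0%

650.0%


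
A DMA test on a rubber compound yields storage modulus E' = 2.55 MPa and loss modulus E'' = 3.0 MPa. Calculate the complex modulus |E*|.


|E*| = sqrt(E'^2 + E''^2)
= sqrt(2.55^2 + 3.0^2)
= sqrt(6.5025 + 9.0000)
= 3.937 MPa

3.937 MPa


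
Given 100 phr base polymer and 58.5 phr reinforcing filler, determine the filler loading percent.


Filler % = filler / (rubber + filler) * 100
= 58.5 / (100 + 58.5) * 100
= 58.5 / 158.5 * 100
= 36.91%

36.91%


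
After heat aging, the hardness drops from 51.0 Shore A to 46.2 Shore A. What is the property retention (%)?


Retention = aged / original * 100
= 46.2 / 51.0 * 100
= 90.6%

90.6%


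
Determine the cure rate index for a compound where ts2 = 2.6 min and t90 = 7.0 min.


CRI = 100 / (t90 - ts2)
= 100 / (7.0 - 2.6)
= 100 / 4.4
= 22.73 min^-1

22.73 min^-1


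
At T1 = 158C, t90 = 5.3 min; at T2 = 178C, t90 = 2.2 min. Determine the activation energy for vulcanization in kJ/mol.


T1 = 431.15 K, T2 = 451.15 K
1/T1 - 1/T2 = 1.0282e-04
ln(t1/t2) = ln(5.3/2.2) = 0.8792
Ea = 8.314 * 0.8792 / 1.0282e-04 = 71095.3975 J/mol
Ea = 71.1 kJ/mol

71.1 kJ/mol


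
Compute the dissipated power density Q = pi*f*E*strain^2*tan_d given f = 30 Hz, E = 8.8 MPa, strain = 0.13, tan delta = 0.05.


Q = pi * f * E * strain^2 * tan_d
= pi * 30 * 8.8 * 0.13^2 * 0.05
= pi * 30 * 8.8 * 0.0169 * 0.05
= 0.7008

Q = 0.7008


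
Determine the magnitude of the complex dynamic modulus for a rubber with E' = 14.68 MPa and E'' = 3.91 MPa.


|E*| = sqrt(E'^2 + E''^2)
= sqrt(14.68^2 + 3.91^2)
= sqrt(215.5024 + 15.2881)
= 15.192 MPa

15.192 MPa


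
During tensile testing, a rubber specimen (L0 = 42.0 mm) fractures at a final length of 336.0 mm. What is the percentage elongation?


Elongation = (Lf - L0) / L0 * 100
= (336.0 - 42.0) / 42.0 * 100
= 294.0 / 42.0 * 100
= 700.0%

700.0%


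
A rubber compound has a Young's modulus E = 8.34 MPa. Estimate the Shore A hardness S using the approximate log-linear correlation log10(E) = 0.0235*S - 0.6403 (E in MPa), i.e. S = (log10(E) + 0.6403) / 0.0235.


log10(E) = 0.0235*S - 0.6403  =>  S = (log10(E) + 0.6403) / 0.0235
log10(8.34) = 0.921166
S = (0.921166 + 0.6403) / 0.0235 = 1.561466 / 0.0235
S = 66.4

Shore A = 66.4


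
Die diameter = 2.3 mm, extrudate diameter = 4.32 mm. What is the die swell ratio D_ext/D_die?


Die swell ratio = D_extrudate / D_die
= 4.32 / 2.3
= 1.878

Die swell = 1.878


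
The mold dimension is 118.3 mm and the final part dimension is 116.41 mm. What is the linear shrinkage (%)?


Shrinkage = (mold - part) / mold * 100
= (118.3 - 116.41) / 118.3 * 100
= 1.89 / 118.3 * 100
= 1.6%

1.6%


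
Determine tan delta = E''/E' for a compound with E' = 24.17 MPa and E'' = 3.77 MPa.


tan delta = E'' / E'
= 3.77 / 24.17
= 0.156

tan delta = 0.156


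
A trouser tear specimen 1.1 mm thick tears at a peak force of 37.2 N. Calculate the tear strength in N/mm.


Tear strength = force / thickness
= 37.2 / 1.1
= 33.82 N/mm

33.82 N/mm


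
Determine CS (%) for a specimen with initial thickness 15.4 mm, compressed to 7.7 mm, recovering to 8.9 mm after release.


CS = (t0 - recovered) / (t0 - ts) * 100
= (15.4 - 8.9) / (15.4 - 7.7) * 100
= 6.5 / 7.7 * 100
= 84.4%

84.4%


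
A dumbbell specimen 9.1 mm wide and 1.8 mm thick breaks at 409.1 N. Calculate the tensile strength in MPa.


Area = width * thickness = 9.1 * 1.8 = 16.38 mm^2
TS = force / area = 409.1 / 16.38 = 24.98 MPa

24.98 MPa


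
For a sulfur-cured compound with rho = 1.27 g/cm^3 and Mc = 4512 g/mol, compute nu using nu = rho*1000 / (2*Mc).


nu = rho * 1000 / (2 * Mc)
nu = 1.27 * 1000 / (2 * 4512)
nu = 1270.0 / 9024
nu = 0.1407 mol/L

0.1407 mol/L


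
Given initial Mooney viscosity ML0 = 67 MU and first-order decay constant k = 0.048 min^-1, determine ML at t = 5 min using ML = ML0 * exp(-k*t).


ML = ML0 * exp(-k * t)
ML = 67 * exp(-0.048 * 5)
ML = 67 * 0.7866
ML = 52.7 MU

52.7 MU


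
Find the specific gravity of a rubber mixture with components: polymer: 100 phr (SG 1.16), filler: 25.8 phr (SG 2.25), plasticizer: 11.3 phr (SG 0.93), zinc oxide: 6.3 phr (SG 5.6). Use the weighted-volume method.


Sum of weights = 143.4
Volume contributions:
  polymer: 100/1.16 = 86.2069
  filler: 25.8/2.25 = 11.4667
  plasticizer: 11.3/0.93 = 12.1505
  zinc oxide: 6.3/5.6 = 1.1250
Sum of volumes = 110.9491
SG = 143.4 / 110.9491 = 1.292

SG = 1.292


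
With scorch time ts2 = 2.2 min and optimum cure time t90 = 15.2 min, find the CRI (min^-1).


CRI = 100 / (t90 - ts2)
= 100 / (15.2 - 2.2)
= 100 / 13.0
= 7.69 min^-1

7.69 min^-1


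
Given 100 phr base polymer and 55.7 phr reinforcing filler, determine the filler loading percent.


Filler % = filler / (rubber + filler) * 100
= 55.7 / (100 + 55.7) * 100
= 55.7 / 155.7 * 100
= 35.77%

35.77%


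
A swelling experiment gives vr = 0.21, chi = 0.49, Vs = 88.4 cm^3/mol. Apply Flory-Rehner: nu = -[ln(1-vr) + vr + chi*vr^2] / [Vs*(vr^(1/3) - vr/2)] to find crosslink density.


ln(1 - vr) = ln(1 - 0.21) = -0.2357
Numerator = -((-0.2357) + 0.21 + 0.49 * 0.21^2) = 0.0041
Denominator = 88.4 * (0.21^(1/3) - 0.21/2) = 43.2623
nu = 0.0041 / 43.2623 = 9.5079e-05 mol/cm^3

9.5079e-05 mol/cm^3


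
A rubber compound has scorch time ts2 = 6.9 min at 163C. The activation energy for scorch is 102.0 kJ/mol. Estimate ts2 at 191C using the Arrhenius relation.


Convert temperatures: T1 = 163 + 273.15 = 436.15 K, T2 = 191 + 273.15 = 464.15 K
ts2_new = 6.9 * exp(102000 / 8.314 * (1/464.15 - 1/436.15))
1/T2 - 1/T1 = -1.3831e-04
ts2_new = 1.26 min

1.26 min


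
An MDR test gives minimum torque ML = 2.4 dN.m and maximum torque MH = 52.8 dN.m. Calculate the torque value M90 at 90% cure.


M90 = ML + 0.9 * (MH - ML)
M90 = 2.4 + 0.9 * (52.8 - 2.4)
M90 = 2.4 + 0.9 * 50.4
M90 = 47.76 dN.m

47.76 dN.m


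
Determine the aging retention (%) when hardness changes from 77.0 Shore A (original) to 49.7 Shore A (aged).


Retention = aged / original * 100
= 49.7 / 77.0 * 100
= 64.5%

64.5%


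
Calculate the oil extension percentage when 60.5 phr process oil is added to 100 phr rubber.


Oil % = oil / (100 + oil) * 100
= 60.5 / (100 + 60.5) * 100
= 60.5 / 160.5 * 100
= 37.69%

37.69%


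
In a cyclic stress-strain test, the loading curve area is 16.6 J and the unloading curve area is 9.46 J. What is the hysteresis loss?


Hysteresis loss = loading - unloading
= 16.6 - 9.46
= 7.14 J

7.14 J


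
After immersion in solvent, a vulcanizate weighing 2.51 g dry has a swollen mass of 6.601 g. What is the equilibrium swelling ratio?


Q = W_swollen / W_dry
Q = 6.601 / 2.51
Q = 2.63

Q = 2.63


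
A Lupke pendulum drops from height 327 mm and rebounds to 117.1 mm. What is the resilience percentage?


Resilience = h_rebound / h_drop * 100
= 117.1 / 327 * 100
= 35.8%

35.8%


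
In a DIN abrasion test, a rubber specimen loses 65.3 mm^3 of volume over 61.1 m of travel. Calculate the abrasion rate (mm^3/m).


Rate = volume_loss / distance
= 65.3 / 61.1
= 1.069 mm^3/m

1.069 mm^3/m


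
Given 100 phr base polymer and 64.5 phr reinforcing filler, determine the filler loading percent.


Filler % = filler / (rubber + filler) * 100
= 64.5 / (100 + 64.5) * 100
= 64.5 / 164.5 * 100
= 39.21%

39.21%


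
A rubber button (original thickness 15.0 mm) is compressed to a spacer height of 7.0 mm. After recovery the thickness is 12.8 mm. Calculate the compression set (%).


CS = (t0 - recovered) / (t0 - ts) * 100
= (15.0 - 12.8) / (15.0 - 7.0) * 100
= 2.2 / 8.0 * 100
= 27.5%

27.5%


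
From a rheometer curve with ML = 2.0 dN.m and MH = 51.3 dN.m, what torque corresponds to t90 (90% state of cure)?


M90 = ML + 0.9 * (MH - ML)
M90 = 2.0 + 0.9 * (51.3 - 2.0)
M90 = 2.0 + 0.9 * 49.3
M90 = 46.37 dN.m

46.37 dN.m


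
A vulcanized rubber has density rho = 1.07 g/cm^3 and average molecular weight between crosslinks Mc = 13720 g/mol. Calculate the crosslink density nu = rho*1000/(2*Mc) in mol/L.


nu = rho * 1000 / (2 * Mc)
nu = 1.07 * 1000 / (2 * 13720)
nu = 1070.0 / 27440
nu = 0.0390 mol/L

0.0390 mol/L


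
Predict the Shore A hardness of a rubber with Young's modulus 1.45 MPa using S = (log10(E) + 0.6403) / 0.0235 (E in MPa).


log10(E) = 0.0235*S - 0.6403  =>  S = (log10(E) + 0.6403) / 0.0235
log10(1.45) = 0.161368
S = (0.161368 + 0.6403) / 0.0235 = 0.801668 / 0.0235
S = 34.1

Shore A = 34.1


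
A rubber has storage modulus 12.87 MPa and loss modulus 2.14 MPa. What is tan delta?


tan delta = E'' / E'
= 2.14 / 12.87
= 0.1663

tan delta = 0.1663


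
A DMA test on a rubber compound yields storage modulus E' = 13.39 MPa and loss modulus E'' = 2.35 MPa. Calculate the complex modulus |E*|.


|E*| = sqrt(E'^2 + E''^2)
= sqrt(13.39^2 + 2.35^2)
= sqrt(179.2921 + 5.5225)
= 13.595 MPa

13.595 MPa


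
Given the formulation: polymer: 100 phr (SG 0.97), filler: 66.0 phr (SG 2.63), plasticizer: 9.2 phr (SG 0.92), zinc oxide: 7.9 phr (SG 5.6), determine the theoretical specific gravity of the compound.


Sum of weights = 183.1
Volume contributions:
  polymer: 100/0.97 = 103.0928
  filler: 66.0/2.63 = 25.0951
  plasticizer: 9.2/0.92 = 10.0000
  zinc oxide: 7.9/5.6 = 1.4107
Sum of volumes = 139.5986
SG = 183.1 / 139.5986 = 1.312

SG = 1.312


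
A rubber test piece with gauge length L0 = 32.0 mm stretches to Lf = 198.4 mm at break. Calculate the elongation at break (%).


Elongation = (Lf - L0) / L0 * 100
= (198.4 - 32.0) / 32.0 * 100
= 166.4 / 32.0 * 100
= 520.0%

520.0%


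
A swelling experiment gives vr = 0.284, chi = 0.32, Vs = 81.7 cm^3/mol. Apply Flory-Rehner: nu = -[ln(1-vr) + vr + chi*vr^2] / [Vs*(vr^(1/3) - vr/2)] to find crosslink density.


ln(1 - vr) = ln(1 - 0.284) = -0.3341
Numerator = -((-0.3341) + 0.284 + 0.32 * 0.284^2) = 0.0243
Denominator = 81.7 * (0.284^(1/3) - 0.284/2) = 42.1011
nu = 0.0243 / 42.1011 = 5.7635e-04 mol/cm^3

5.7635e-04 mol/cm^3


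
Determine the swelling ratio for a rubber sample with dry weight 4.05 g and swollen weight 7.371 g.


Q = W_swollen / W_dry
Q = 7.371 / 4.05
Q = 1.82

Q = 1.82


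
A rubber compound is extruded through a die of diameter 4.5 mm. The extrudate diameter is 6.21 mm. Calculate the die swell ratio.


Die swell ratio = D_extrudate / D_die
= 6.21 / 4.5
= 1.38

Die swell = 1.38


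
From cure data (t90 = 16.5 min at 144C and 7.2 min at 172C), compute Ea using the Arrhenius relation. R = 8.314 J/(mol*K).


T1 = 417.15 K, T2 = 445.15 K
1/T1 - 1/T2 = 1.5079e-04
ln(t1/t2) = ln(16.5/7.2) = 0.8293
Ea = 8.314 * 0.8293 / 1.5079e-04 = 45724.7635 J/mol
Ea = 45.72 kJ/mol

45.72 kJ/mol


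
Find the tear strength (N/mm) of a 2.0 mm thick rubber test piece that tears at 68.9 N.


Tear strength = force / thickness
= 68.9 / 2.0
= 34.45 N/mm

34.45 N/mm


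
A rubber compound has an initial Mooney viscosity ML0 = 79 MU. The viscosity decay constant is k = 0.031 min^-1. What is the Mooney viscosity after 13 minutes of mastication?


ML = ML0 * exp(-k * t)
ML = 79 * exp(-0.031 * 13)
ML = 79 * 0.6683
ML = 52.8 MU

52.8 MU


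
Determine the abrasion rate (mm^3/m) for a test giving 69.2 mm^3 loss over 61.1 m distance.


Rate = volume_loss / distance
= 69.2 / 61.1
= 1.133 mm^3/m

1.133 mm^3/m


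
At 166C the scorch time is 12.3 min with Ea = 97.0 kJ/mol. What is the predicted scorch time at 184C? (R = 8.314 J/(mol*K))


Convert temperatures: T1 = 166 + 273.15 = 439.15 K, T2 = 184 + 273.15 = 457.15 K
ts2_new = 12.3 * exp(97000 / 8.314 * (1/457.15 - 1/439.15))
1/T2 - 1/T1 = -8.9660e-05
ts2_new = 4.32 min

4.32 min


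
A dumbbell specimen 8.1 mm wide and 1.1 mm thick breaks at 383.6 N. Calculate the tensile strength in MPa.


Area = width * thickness = 8.1 * 1.1 = 8.91 mm^2
TS = force / area = 383.6 / 8.91 = 43.05 MPa

43.05 MPa


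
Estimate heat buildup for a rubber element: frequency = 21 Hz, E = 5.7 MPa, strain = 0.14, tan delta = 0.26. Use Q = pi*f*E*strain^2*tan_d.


Q = pi * f * E * strain^2 * tan_d
= pi * 21 * 5.7 * 0.14^2 * 0.26
= pi * 21 * 5.7 * 0.0196 * 0.26
= 1.9163

Q = 1.9163


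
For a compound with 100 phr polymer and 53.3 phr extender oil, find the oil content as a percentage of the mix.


Oil % = oil / (100 + oil) * 100
= 53.3 / (100 + 53.3) * 100
= 53.3 / 153.3 * 100
= 34.77%

34.77%


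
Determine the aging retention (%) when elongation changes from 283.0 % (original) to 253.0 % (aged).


Retention = aged / original * 100
= 253.0 / 283.0 * 100
= 89.4%

89.4%


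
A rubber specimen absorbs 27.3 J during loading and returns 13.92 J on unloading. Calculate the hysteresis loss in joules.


Hysteresis loss = loading - unloading
= 27.3 - 13.92
= 13.38 J

13.38 J


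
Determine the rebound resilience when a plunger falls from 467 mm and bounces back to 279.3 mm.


Resilience = h_rebound / h_drop * 100
= 279.3 / 467 * 100
= 59.8%

59.8%


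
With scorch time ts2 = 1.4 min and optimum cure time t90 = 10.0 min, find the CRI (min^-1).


CRI = 100 / (t90 - ts2)
= 100 / (10.0 - 1.4)
= 100 / 8.6
= 11.63 min^-1

11.63 min^-1


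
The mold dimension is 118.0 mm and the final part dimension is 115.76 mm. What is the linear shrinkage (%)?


Shrinkage = (mold - part) / mold * 100
= (118.0 - 115.76) / 118.0 * 100
= 2.24 / 118.0 * 100
= 1.9%

1.9%


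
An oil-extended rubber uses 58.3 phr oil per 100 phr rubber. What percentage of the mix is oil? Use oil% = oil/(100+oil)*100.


Oil % = oil / (100 + oil) * 100
= 58.3 / (100 + 58.3) * 100
= 58.3 / 158.3 * 100
= 36.83%

36.83%


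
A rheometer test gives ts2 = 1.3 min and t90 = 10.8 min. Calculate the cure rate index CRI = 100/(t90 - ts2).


CRI = 100 / (t90 - ts2)
= 100 / (10.8 - 1.3)
= 100 / 9.5
= 10.53 min^-1

10.53 min^-1


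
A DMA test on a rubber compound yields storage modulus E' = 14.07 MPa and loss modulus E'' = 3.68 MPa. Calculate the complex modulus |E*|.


|E*| = sqrt(E'^2 + E''^2)
= sqrt(14.07^2 + 3.68^2)
= sqrt(197.9649 + 13.5424)
= 14.543 MPa

14.543 MPa


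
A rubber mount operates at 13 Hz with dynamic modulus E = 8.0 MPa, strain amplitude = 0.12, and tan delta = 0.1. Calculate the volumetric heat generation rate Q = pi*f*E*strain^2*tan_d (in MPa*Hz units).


Q = pi * f * E * strain^2 * tan_d
= pi * 13 * 8.0 * 0.12^2 * 0.1
= pi * 13 * 8.0 * 0.0144 * 0.1
= 0.4705

Q = 0.4705


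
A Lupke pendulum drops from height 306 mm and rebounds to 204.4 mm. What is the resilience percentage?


Resilience = h_rebound / h_drop * 100
= 204.4 / 306 * 100
= 66.8%

66.8%


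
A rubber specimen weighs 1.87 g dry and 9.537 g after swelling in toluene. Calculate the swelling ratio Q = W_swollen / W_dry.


Q = W_swollen / W_dry
Q = 9.537 / 1.87
Q = 5.1

Q = 5.1


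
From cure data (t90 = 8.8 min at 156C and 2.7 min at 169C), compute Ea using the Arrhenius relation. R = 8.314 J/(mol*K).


T1 = 429.15 K, T2 = 442.15 K
1/T1 - 1/T2 = 6.8512e-05
ln(t1/t2) = ln(8.8/2.7) = 1.1815
Ea = 8.314 * 1.1815 / 6.8512e-05 = 143376.8785 J/mol
Ea = 143.38 kJ/mol

143.38 kJ/mol


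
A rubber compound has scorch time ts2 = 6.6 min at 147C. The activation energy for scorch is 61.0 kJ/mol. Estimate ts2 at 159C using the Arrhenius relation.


Convert temperatures: T1 = 147 + 273.15 = 420.15 K, T2 = 159 + 273.15 = 432.15 K
ts2_new = 6.6 * exp(61000 / 8.314 * (1/432.15 - 1/420.15))
1/T2 - 1/T1 = -6.6091e-05
ts2_new = 4.06 min

4.06 min


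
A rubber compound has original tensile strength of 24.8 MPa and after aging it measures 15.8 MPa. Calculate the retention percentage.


Retention = aged / original * 100
= 15.8 / 24.8 * 100
= 63.7%

63.7%


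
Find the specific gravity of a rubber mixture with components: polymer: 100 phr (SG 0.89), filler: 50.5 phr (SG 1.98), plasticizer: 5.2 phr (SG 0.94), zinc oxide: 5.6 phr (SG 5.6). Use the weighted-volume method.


Sum of weights = 161.3
Volume contributions:
  polymer: 100/0.89 = 112.3596
  filler: 50.5/1.98 = 25.5051
  plasticizer: 5.2/0.94 = 5.5319
  zinc oxide: 5.6/5.6 = 1.0000
Sum of volumes = 144.3965
SG = 161.3 / 144.3965 = 1.117

SG = 1.117


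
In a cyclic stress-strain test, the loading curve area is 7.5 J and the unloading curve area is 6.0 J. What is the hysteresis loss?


Hysteresis loss = loading - unloading
= 7.5 - 6.0
= 1.5 J

1.5 J


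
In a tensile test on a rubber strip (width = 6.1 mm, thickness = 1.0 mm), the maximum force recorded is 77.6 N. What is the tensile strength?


Area = width * thickness = 6.1 * 1.0 = 6.1 mm^2
TS = force / area = 77.6 / 6.1 = 12.72 MPa

12.72 MPa


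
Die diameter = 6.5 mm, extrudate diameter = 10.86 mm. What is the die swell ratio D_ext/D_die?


Die swell ratio = D_extrudate / D_die
= 10.86 / 6.5
= 1.671

Die swell = 1.671


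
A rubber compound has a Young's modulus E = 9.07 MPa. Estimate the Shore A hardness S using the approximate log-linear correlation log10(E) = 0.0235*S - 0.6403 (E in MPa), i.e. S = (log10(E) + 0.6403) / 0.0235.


log10(E) = 0.0235*S - 0.6403  =>  S = (log10(E) + 0.6403) / 0.0235
log10(9.07) = 0.957607
S = (0.957607 + 0.6403) / 0.0235 = 1.597907 / 0.0235
S = 68.0

Shore A = 68.0


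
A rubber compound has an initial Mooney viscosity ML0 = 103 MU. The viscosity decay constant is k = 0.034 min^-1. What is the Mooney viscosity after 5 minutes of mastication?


ML = ML0 * exp(-k * t)
ML = 103 * exp(-0.034 * 5)
ML = 103 * 0.8437
ML = 86.9 MU

86.9 MU


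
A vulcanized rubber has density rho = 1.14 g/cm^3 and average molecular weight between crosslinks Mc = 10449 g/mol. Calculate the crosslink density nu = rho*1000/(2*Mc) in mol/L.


nu = rho * 1000 / (2 * Mc)
nu = 1.14 * 1000 / (2 * 10449)
nu = 1140.0 / 20898
nu = 0.0546 mol/L

0.0546 mol/L


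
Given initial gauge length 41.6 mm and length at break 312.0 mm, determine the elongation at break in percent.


Elongation = (Lf - L0) / L0 * 100
= (312.0 - 41.6) / 41.6 * 100
= 270.4 / 41.6 * 100
= 650.0%

650.0%


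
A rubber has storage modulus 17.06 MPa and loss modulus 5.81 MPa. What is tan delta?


tan delta = E'' / E'
= 5.81 / 17.06
= 0.3406

tan delta = 0.3406


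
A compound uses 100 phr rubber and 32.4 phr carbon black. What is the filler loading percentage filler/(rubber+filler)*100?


Filler % = filler / (rubber + filler) * 100
= 32.4 / (100 + 32.4) * 100
= 32.4 / 132.4 * 100
= 24.47%

24.47%


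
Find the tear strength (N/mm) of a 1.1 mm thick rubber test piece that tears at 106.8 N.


Tear strength = force / thickness
= 106.8 / 1.1
= 97.09 N/mm

97.09 N/mm


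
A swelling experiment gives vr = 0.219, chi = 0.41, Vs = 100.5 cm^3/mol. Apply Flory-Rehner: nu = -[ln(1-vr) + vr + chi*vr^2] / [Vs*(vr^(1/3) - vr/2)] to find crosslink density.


ln(1 - vr) = ln(1 - 0.219) = -0.2472
Numerator = -((-0.2472) + 0.219 + 0.41 * 0.219^2) = 0.0085
Denominator = 100.5 * (0.219^(1/3) - 0.219/2) = 49.5731
nu = 0.0085 / 49.5731 = 1.7179e-04 mol/cm^3

1.7179e-04 mol/cm^3


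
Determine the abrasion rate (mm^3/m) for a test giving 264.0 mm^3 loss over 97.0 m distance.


Rate = volume_loss / distance
= 264.0 / 97.0
= 2.722 mm^3/m

2.722 mm^3/m


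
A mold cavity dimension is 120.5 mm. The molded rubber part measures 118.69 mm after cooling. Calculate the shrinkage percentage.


Shrinkage = (mold - part) / mold * 100
= (120.5 - 118.69) / 120.5 * 100
= 1.81 / 120.5 * 100
= 1.5%

1.5%


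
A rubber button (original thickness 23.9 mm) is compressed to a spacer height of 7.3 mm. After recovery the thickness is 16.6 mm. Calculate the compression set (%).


CS = (t0 - recovered) / (t0 - ts) * 100
= (23.9 - 16.6) / (23.9 - 7.3) * 100
= 7.3 / 16.6 * 100
= 44.0%

44.0%


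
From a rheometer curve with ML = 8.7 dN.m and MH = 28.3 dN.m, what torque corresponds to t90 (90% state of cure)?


M90 = ML + 0.9 * (MH - ML)
M90 = 8.7 + 0.9 * (28.3 - 8.7)
M90 = 8.7 + 0.9 * 19.6
M90 = 26.34 dN.m

26.34 dN.m


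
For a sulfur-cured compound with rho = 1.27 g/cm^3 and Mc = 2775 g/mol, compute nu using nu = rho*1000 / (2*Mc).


nu = rho * 1000 / (2 * Mc)
nu = 1.27 * 1000 / (2 * 2775)
nu = 1270.0 / 5550
nu = 0.2288 mol/L

0.2288 mol/L


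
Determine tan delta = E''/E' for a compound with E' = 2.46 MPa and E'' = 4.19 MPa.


tan delta = E'' / E'
= 4.19 / 2.46
= 1.7033

tan delta = 1.7033


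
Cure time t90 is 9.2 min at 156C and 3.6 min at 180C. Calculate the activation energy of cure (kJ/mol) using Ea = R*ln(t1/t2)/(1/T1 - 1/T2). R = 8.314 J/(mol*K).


T1 = 429.15 K, T2 = 453.15 K
1/T1 - 1/T2 = 1.2341e-04
ln(t1/t2) = ln(9.2/3.6) = 0.9383
Ea = 8.314 * 0.9383 / 1.2341e-04 = 63208.7996 J/mol
Ea = 63.21 kJ/mol

63.21 kJ/mol


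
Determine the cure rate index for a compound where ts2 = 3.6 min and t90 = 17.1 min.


CRI = 100 / (t90 - ts2)
= 100 / (17.1 - 3.6)
= 100 / 13.5
= 7.41 min^-1

7.41 min^-1


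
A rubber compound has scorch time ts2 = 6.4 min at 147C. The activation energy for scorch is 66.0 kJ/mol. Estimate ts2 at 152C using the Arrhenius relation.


Convert temperatures: T1 = 147 + 273.15 = 420.15 K, T2 = 152 + 273.15 = 425.15 K
ts2_new = 6.4 * exp(66000 / 8.314 * (1/425.15 - 1/420.15))
1/T2 - 1/T1 = -2.7991e-05
ts2_new = 5.12 min

5.12 min


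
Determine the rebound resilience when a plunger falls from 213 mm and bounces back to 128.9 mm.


Resilience = h_rebound / h_drop * 100
= 128.9 / 213 * 100
= 60.5%

60.5%


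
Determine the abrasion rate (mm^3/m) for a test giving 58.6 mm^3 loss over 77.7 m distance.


Rate = volume_loss / distance
= 58.6 / 77.7
= 0.754 mm^3/m

0.754 mm^3/m


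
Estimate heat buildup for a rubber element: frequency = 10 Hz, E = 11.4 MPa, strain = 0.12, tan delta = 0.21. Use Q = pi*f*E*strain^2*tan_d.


Q = pi * f * E * strain^2 * tan_d
= pi * 10 * 11.4 * 0.12^2 * 0.21
= pi * 10 * 11.4 * 0.0144 * 0.21
= 1.0830

Q = 1.0830


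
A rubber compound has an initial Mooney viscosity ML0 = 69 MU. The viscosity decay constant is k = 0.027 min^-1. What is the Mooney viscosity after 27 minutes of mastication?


ML = ML0 * exp(-k * t)
ML = 69 * exp(-0.027 * 27)
ML = 69 * 0.4824
ML = 33.28 MU

33.28 MU


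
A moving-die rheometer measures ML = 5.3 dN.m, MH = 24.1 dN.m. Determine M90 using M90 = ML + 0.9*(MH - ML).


M90 = ML + 0.9 * (MH - ML)
M90 = 5.3 + 0.9 * (24.1 - 5.3)
M90 = 5.3 + 0.9 * 18.8
M90 = 22.22 dN.m

22.22 dN.m


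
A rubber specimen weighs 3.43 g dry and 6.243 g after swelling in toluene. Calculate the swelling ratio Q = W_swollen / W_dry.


Q = W_swollen / W_dry
Q = 6.243 / 3.43
Q = 1.82

Q = 1.82


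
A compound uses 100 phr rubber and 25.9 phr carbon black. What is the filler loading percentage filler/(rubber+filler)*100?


Filler % = filler / (rubber + filler) * 100
= 25.9 / (100 + 25.9) * 100
= 25.9 / 125.9 * 100
= 20.57%

20.57%


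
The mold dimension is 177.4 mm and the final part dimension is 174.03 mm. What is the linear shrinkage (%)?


Shrinkage = (mold - part) / mold * 100
= (177.4 - 174.03) / 177.4 * 100
= 3.37 / 177.4 * 100
= 1.9%

1.9%


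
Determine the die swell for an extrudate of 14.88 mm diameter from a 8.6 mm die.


Die swell ratio = D_extrudate / D_die
= 14.88 / 8.6
= 1.73

Die swell = 1.73


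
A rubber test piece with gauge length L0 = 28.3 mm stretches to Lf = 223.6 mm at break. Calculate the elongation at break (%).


Elongation = (Lf - L0) / L0 * 100
= (223.6 - 28.3) / 28.3 * 100
= 195.3 / 28.3 * 100
= 690.1%

690.1%


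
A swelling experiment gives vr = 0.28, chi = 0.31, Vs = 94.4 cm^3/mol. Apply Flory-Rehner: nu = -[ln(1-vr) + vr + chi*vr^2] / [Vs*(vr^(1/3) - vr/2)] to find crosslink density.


ln(1 - vr) = ln(1 - 0.28) = -0.3285
Numerator = -((-0.3285) + 0.28 + 0.31 * 0.28^2) = 0.0242
Denominator = 94.4 * (0.28^(1/3) - 0.28/2) = 48.5417
nu = 0.0242 / 48.5417 = 4.9854e-04 mol/cm^3

4.9854e-04 mol/cm^3
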